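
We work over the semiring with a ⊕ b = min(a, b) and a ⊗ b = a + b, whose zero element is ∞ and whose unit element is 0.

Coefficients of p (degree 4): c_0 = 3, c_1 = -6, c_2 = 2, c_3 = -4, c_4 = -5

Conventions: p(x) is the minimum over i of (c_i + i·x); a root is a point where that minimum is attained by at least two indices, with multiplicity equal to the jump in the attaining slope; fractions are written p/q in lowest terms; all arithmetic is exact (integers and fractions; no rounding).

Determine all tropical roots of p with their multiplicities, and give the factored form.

hull edge (i=0, c=3) to (i=1, c=-6): slope -9, span 1
hull edge (i=1, c=-6) to (i=4, c=-5): slope 1/3, span 3
Factored form: p(x) = -5 ⊗ (x ⊕ (-1/3)) ⊗ (x ⊕ (-1/3)) ⊗ (x ⊕ (-1/3)) ⊗ (x ⊕ 9)
Answer: roots = -1/3 (mult 3), 9 (mult 1)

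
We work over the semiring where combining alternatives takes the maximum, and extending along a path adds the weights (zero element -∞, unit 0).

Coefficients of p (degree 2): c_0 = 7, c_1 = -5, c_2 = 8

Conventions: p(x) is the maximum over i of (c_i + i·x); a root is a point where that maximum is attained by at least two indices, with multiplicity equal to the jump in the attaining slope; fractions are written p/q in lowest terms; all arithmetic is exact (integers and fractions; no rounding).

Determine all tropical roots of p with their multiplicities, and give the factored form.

hull edge (i=0, c=7) to (i=2, c=8): slope 1/2, span 2
Factored form: p(x) = 8 ⊗ (x ⊕ (-1/2)) ⊗ (x ⊕ (-1/2))
Answer: roots = -1/2 (mult 2)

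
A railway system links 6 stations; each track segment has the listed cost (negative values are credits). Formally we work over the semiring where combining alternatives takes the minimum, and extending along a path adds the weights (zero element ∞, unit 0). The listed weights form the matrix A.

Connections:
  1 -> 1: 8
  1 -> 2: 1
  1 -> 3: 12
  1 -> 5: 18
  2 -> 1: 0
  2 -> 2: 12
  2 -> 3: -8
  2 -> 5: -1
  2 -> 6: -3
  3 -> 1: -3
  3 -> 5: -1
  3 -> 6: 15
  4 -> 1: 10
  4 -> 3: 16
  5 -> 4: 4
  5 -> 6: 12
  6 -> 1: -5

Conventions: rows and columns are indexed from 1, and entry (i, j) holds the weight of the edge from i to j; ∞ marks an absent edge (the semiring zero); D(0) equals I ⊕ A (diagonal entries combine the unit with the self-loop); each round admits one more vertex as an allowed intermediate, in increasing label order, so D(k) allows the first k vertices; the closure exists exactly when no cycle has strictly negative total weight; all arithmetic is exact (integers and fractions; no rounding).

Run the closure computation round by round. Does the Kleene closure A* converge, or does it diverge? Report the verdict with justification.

D(0):
  [0, 1, 12, ∞, 18, ∞]
  [0, 0, -8, ∞, -1, -3]
  [-3, ∞, 0, ∞, -1, 15]
  [10, ∞, 16, 0, ∞, ∞]
  [∞, ∞, ∞, 4, 0, 12]
  [-5, ∞, ∞, ∞, ∞, 0]
D(1):
  [0, 1, 12, ∞, 18, ∞]
  [0, 0, -8, ∞, -1, -3]
  [-3, -2, 0, ∞, -1, 15]
  [10, 11, 16, 0, 28, ∞]
  [∞, ∞, ∞, 4, 0, 12]
  [-5, -4, 7, ∞, 13, 0]
Detection: at round 2, diagonal entry (3, 3) turns strictly negative.
Key observation: the cycle 3->1->2->3 has total weight (-3) + 1 + (-8), which is strictly negative.
Answer: DIVERGES — negative cycle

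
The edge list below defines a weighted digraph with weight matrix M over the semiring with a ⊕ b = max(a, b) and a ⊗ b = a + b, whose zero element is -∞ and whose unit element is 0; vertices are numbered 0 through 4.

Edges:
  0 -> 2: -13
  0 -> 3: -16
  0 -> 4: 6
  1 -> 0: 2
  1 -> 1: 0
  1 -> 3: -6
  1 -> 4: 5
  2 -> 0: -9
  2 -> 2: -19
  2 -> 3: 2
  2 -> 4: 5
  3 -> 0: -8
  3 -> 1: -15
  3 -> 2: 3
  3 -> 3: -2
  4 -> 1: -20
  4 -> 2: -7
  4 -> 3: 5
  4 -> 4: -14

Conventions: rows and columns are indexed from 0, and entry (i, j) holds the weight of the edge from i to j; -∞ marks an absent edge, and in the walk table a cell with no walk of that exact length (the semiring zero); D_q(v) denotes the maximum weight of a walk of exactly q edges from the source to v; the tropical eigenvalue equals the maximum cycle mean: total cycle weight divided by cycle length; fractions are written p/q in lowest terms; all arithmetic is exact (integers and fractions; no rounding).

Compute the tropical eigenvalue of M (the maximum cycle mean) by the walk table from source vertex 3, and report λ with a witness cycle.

q=0: [-∞, -∞, -∞, 0, -∞]
q=1: [-8, -15, 3, -2, -∞]
q=2: [-6, -15, 1, 5, 8]
q=3: [-3, -10, 8, 13, 6]
q=4: [5, -2, 16, 11, 13]
q=5: [7, -2, 14, 18, 21]
Optimal cycle mean attained by: cycle 2->4->3->2, total 5 + 5 + 3, length 3.
Answer: λ = 13/3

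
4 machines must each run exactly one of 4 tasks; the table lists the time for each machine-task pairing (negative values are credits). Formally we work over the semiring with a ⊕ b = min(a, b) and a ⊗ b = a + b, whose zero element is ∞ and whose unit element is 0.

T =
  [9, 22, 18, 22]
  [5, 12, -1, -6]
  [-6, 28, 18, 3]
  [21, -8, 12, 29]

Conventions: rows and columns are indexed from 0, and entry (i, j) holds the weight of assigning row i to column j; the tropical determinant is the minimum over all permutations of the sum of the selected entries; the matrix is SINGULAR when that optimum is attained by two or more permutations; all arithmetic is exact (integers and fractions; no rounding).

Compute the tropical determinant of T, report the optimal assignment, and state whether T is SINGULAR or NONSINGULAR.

σ = (0, 1, 2, 3): 9 + 12 + 18 + 29 = 68
σ = (0, 1, 3, 2): 9 + 12 + 3 + 12 = 36
σ = (0, 2, 1, 3): 9 + (-1) + 28 + 29 = 65
σ = (0, 2, 3, 1): 9 + (-1) + 3 + (-8) = 3
σ = (0, 3, 1, 2): 9 + (-6) + 28 + 12 = 43
σ = (0, 3, 2, 1): 9 + (-6) + 18 + (-8) = 13
σ = (1, 0, 2, 3): 22 + 5 + 18 + 29 = 74
σ = (1, 0, 3, 2): 22 + 5 + 3 + 12 = 42
σ = (1, 2, 0, 3): 22 + (-1) + (-6) + 29 = 44
σ = (1, 2, 3, 0): 22 + (-1) + 3 + 21 = 45
σ = (1, 3, 0, 2): 22 + (-6) + (-6) + 12 = 22
σ = (1, 3, 2, 0): 22 + (-6) + 18 + 21 = 55
σ = (2, 0, 1, 3): 18 + 5 + 28 + 29 = 80
σ = (2, 0, 3, 1): 18 + 5 + 3 + (-8) = 18
σ = (2, 1, 0, 3): 18 + 12 + (-6) + 29 = 53
σ = (2, 1, 3, 0): 18 + 12 + 3 + 21 = 54
σ = (2, 3, 0, 1): 18 + (-6) + (-6) + (-8) = -2
σ = (2, 3, 1, 0): 18 + (-6) + 28 + 21 = 61
σ = (3, 0, 1, 2): 22 + 5 + 28 + 12 = 67
σ = (3, 0, 2, 1): 22 + 5 + 18 + (-8) = 37
σ = (3, 1, 0, 2): 22 + 12 + (-6) + 12 = 40
σ = (3, 1, 2, 0): 22 + 12 + 18 + 21 = 73
σ = (3, 2, 0, 1): 22 + (-1) + (-6) + (-8) = 7
σ = (3, 2, 1, 0): 22 + (-1) + 28 + 21 = 70
Optimal value attained by: σ = (2, 3, 0, 1).
Answer: det⊕(T) = -2; verdict: NONSINGULAR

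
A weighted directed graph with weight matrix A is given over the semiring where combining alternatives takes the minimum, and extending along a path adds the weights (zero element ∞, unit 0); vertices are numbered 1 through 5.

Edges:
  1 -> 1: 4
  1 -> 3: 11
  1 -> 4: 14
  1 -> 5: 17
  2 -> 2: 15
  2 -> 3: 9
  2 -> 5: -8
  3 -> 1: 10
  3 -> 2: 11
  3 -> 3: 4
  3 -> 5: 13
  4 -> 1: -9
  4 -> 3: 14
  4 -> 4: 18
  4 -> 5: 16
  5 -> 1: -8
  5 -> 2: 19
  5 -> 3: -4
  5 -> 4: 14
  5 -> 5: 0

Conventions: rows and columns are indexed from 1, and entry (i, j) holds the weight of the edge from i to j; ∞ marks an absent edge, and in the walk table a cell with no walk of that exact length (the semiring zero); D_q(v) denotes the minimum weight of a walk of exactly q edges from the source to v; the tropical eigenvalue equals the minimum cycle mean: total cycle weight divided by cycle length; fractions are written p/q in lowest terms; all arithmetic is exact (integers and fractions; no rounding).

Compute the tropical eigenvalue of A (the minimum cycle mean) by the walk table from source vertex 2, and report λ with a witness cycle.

q=0: [∞, 0, ∞, ∞, ∞]
q=1: [∞, 15, 9, ∞, -8]
q=2: [-16, 11, -12, 6, -8]
q=3: [-16, -1, -12, -2, -8]
q=4: [-16, -1, -12, -2, -9]
q=5: [-17, -1, -13, -2, -9]
Optimal cycle mean attained by: cycle 2->5->3->2, total (-8) + (-4) + 11, length 3.
Answer: λ = -1/3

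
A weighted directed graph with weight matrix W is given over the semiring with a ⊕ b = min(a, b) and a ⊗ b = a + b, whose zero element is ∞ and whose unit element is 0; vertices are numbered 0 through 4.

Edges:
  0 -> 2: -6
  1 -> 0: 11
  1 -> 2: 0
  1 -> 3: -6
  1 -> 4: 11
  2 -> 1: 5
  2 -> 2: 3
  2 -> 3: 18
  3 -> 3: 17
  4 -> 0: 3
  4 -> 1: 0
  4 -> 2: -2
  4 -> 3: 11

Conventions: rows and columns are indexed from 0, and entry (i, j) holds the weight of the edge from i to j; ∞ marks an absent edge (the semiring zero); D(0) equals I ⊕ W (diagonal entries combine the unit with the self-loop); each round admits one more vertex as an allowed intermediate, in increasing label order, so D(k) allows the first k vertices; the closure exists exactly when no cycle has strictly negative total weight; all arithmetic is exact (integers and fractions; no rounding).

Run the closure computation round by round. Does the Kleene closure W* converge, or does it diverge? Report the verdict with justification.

D(0):
  [0, ∞, -6, ∞, ∞]
  [11, 0, 0, -6, 11]
  [∞, 5, 0, 18, ∞]
  [∞, ∞, ∞, 0, ∞]
  [3, 0, -2, 11, 0]
D(1):
  [0, ∞, -6, ∞, ∞]
  [11, 0, 0, -6, 11]
  [∞, 5, 0, 18, ∞]
  [∞, ∞, ∞, 0, ∞]
  [3, 0, -3, 11, 0]
D(2):
  [0, ∞, -6, ∞, ∞]
  [11, 0, 0, -6, 11]
  [16, 5, 0, -1, 16]
  [∞, ∞, ∞, 0, ∞]
  [3, 0, -3, -6, 0]
D(3):
  [0, -1, -6, -7, 10]
  [11, 0, 0, -6, 11]
  [16, 5, 0, -1, 16]
  [∞, ∞, ∞, 0, ∞]
  [3, 0, -3, -6, 0]
D(4):
  [0, -1, -6, -7, 10]
  [11, 0, 0, -6, 11]
  [16, 5, 0, -1, 16]
  [∞, ∞, ∞, 0, ∞]
  [3, 0, -3, -6, 0]
D(5):
  [0, -1, -6, -7, 10]
  [11, 0, 0, -6, 11]
  [16, 5, 0, -1, 16]
  [∞, ∞, ∞, 0, ∞]
  [3, 0, -3, -6, 0]
Key observation: every diagonal entry stays at the unit through all rounds, so no improving cycle exists.
Answer: CONVERGES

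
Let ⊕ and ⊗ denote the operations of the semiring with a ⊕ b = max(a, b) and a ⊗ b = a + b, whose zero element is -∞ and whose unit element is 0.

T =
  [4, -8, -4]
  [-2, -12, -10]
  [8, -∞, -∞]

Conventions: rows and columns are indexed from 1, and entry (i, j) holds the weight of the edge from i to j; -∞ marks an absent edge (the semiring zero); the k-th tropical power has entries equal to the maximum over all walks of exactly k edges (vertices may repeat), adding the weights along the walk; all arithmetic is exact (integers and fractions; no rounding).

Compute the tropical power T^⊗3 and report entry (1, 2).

T^⊗2:
  [8, -4, 0]
  [2, -10, -6]
  [12, 0, 4]
T^⊗3:
  [12, 0, 4]
  [6, -6, -2]
  [16, 4, 8]
Key observation: the optimum is the walk 1->1->1->2, with weight 4 + 4 + (-8) = 0.
Optimal value attained by: walk 1->1->1->2.
Answer: (T^⊗3)[1][2] = 0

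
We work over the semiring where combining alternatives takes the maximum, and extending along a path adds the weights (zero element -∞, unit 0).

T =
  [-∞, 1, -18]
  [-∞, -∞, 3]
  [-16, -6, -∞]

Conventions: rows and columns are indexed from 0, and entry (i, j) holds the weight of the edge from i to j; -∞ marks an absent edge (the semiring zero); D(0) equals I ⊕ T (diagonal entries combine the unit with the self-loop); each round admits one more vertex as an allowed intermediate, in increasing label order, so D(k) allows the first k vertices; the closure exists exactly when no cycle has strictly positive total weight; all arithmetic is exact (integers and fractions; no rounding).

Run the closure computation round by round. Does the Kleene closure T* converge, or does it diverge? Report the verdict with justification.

D(0):
  [0, 1, -18]
  [-∞, 0, 3]
  [-16, -6, 0]
D(1):
  [0, 1, -18]
  [-∞, 0, 3]
  [-16, -6, 0]
D(2):
  [0, 1, 4]
  [-∞, 0, 3]
  [-16, -6, 0]
D(3):
  [0, 1, 4]
  [-13, 0, 3]
  [-16, -6, 0]
Key observation: every diagonal entry stays at the unit through all rounds, so no improving cycle exists.
Answer: CONVERGES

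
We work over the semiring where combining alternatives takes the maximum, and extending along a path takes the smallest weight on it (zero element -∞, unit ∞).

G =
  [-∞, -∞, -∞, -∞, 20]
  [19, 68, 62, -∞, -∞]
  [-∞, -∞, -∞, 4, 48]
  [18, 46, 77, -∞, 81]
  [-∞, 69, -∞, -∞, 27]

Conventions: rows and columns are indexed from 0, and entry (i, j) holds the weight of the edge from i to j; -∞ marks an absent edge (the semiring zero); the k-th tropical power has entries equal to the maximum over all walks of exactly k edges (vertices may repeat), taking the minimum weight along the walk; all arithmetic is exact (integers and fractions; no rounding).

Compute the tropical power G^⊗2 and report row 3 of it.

G^⊗2:
  [-∞, 20, -∞, -∞, 20]
  [19, 68, 62, 4, 48]
  [4, 48, 4, -∞, 27]
  [19, 69, 46, 4, 48]
  [19, 68, 62, -∞, 27]
Answer: row 3 of G^⊗2 = [19, 69, 46, 4, 48]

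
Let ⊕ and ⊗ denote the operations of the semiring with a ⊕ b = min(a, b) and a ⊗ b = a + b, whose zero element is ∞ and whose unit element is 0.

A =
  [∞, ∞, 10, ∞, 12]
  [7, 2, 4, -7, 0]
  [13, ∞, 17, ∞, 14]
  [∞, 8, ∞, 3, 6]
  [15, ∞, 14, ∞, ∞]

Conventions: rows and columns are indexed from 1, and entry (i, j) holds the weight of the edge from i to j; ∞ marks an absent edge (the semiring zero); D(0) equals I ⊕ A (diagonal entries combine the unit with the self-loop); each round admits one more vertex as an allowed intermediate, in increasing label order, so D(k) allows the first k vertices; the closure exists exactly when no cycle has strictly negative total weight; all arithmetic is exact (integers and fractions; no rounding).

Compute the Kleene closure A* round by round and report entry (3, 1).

D(0):
  [0, ∞, 10, ∞, 12]
  [7, 0, 4, -7, 0]
  [13, ∞, 0, ∞, 14]
  [∞, 8, ∞, 0, 6]
  [15, ∞, 14, ∞, 0]
D(1):
  [0, ∞, 10, ∞, 12]
  [7, 0, 4, -7, 0]
  [13, ∞, 0, ∞, 14]
  [∞, 8, ∞, 0, 6]
  [15, ∞, 14, ∞, 0]
D(2):
  [0, ∞, 10, ∞, 12]
  [7, 0, 4, -7, 0]
  [13, ∞, 0, ∞, 14]
  [15, 8, 12, 0, 6]
  [15, ∞, 14, ∞, 0]
D(3):
  [0, ∞, 10, ∞, 12]
  [7, 0, 4, -7, 0]
  [13, ∞, 0, ∞, 14]
  [15, 8, 12, 0, 6]
  [15, ∞, 14, ∞, 0]
D(4):
  [0, ∞, 10, ∞, 12]
  [7, 0, 4, -7, -1]
  [13, ∞, 0, ∞, 14]
  [15, 8, 12, 0, 6]
  [15, ∞, 14, ∞, 0]
D(5):
  [0, ∞, 10, ∞, 12]
  [7, 0, 4, -7, -1]
  [13, ∞, 0, ∞, 14]
  [15, 8, 12, 0, 6]
  [15, ∞, 14, ∞, 0]
Answer: A*[3][1] = 13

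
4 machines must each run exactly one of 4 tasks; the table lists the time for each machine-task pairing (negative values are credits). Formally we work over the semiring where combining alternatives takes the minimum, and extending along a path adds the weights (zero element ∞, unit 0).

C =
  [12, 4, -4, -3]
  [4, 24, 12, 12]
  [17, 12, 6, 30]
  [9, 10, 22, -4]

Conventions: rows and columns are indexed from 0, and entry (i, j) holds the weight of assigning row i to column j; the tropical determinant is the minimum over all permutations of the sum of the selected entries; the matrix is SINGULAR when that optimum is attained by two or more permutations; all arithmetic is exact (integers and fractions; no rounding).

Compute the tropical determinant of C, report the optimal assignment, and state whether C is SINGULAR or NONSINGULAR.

σ = (0, 1, 2, 3): 12 + 24 + 6 + (-4) = 38
σ = (0, 1, 3, 2): 12 + 24 + 30 + 22 = 88
σ = (0, 2, 1, 3): 12 + 12 + 12 + (-4) = 32
σ = (0, 2, 3, 1): 12 + 12 + 30 + 10 = 64
σ = (0, 3, 1, 2): 12 + 12 + 12 + 22 = 58
σ = (0, 3, 2, 1): 12 + 12 + 6 + 10 = 40
σ = (1, 0, 2, 3): 4 + 4 + 6 + (-4) = 10
σ = (1, 0, 3, 2): 4 + 4 + 30 + 22 = 60
σ = (1, 2, 0, 3): 4 + 12 + 17 + (-4) = 29
σ = (1, 2, 3, 0): 4 + 12 + 30 + 9 = 55
σ = (1, 3, 0, 2): 4 + 12 + 17 + 22 = 55
σ = (1, 3, 2, 0): 4 + 12 + 6 + 9 = 31
σ = (2, 0, 1, 3): (-4) + 4 + 12 + (-4) = 8
σ = (2, 0, 3, 1): (-4) + 4 + 30 + 10 = 40
σ = (2, 1, 0, 3): (-4) + 24 + 17 + (-4) = 33
σ = (2, 1, 3, 0): (-4) + 24 + 30 + 9 = 59
σ = (2, 3, 0, 1): (-4) + 12 + 17 + 10 = 35
σ = (2, 3, 1, 0): (-4) + 12 + 12 + 9 = 29
σ = (3, 0, 1, 2): (-3) + 4 + 12 + 22 = 35
σ = (3, 0, 2, 1): (-3) + 4 + 6 + 10 = 17
σ = (3, 1, 0, 2): (-3) + 24 + 17 + 22 = 60
σ = (3, 1, 2, 0): (-3) + 24 + 6 + 9 = 36
σ = (3, 2, 0, 1): (-3) + 12 + 17 + 10 = 36
σ = (3, 2, 1, 0): (-3) + 12 + 12 + 9 = 30
Optimal value attained by: σ = (2, 0, 1, 3).
Answer: det⊕(C) = 8; verdict: NONSINGULAR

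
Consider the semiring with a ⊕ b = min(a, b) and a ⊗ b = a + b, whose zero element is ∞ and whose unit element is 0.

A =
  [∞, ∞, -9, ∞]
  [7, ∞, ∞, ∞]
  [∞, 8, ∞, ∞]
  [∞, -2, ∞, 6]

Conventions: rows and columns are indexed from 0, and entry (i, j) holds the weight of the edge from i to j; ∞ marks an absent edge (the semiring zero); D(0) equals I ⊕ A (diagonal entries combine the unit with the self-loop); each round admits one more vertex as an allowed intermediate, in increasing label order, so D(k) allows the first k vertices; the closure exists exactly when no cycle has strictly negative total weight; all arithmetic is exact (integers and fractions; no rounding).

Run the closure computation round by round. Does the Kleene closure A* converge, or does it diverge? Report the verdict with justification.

D(0):
  [0, ∞, -9, ∞]
  [7, 0, ∞, ∞]
  [∞, 8, 0, ∞]
  [∞, -2, ∞, 0]
D(1):
  [0, ∞, -9, ∞]
  [7, 0, -2, ∞]
  [∞, 8, 0, ∞]
  [∞, -2, ∞, 0]
D(2):
  [0, ∞, -9, ∞]
  [7, 0, -2, ∞]
  [15, 8, 0, ∞]
  [5, -2, -4, 0]
D(3):
  [0, -1, -9, ∞]
  [7, 0, -2, ∞]
  [15, 8, 0, ∞]
  [5, -2, -4, 0]
D(4):
  [0, -1, -9, ∞]
  [7, 0, -2, ∞]
  [15, 8, 0, ∞]
  [5, -2, -4, 0]
Key observation: every diagonal entry stays at the unit through all rounds, so no improving cycle exists.
Answer: CONVERGES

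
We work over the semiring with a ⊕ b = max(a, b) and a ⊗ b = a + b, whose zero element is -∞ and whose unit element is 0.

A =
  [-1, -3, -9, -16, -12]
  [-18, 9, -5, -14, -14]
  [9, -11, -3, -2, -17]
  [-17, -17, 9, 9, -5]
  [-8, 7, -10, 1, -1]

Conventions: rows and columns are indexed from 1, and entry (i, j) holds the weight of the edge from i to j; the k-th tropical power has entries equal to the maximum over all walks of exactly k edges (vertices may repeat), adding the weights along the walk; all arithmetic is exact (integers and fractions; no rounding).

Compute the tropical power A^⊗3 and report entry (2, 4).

A^⊗2:
  [0, 6, -7, -7, -13]
  [4, 18, 4, -5, -5]
  [8, 6, 7, 7, -3]
  [18, 2, 18, 18, 4]
  [-1, 16, 10, 10, -2]
A^⊗3:
  [2, 15, 2, 2, -8]
  [13, 27, 13, 4, 4]
  [16, 15, 16, 16, 2]
  [27, 15, 27, 27, 13]
  [19, 25, 19, 19, 5]
Key observation: the optimum is the walk 2->2->2->4, with weight 9 + 9 + (-14) = 4.
Optimal value attained by: walk 2->2->2->4.
Answer: (A^⊗3)[2][4] = 4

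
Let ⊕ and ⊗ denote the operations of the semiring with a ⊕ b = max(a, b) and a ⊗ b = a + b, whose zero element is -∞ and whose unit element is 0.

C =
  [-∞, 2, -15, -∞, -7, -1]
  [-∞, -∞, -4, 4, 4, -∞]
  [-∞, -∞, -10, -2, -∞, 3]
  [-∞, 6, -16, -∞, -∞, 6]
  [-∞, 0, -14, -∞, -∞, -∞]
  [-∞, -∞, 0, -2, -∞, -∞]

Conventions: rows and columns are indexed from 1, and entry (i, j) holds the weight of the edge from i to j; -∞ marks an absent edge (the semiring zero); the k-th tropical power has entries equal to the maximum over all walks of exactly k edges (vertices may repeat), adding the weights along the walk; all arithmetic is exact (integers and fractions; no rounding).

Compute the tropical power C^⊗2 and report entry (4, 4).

C^⊗2:
  [-∞, -7, -1, 6, 6, -12]
  [-∞, 10, -10, -6, -∞, 10]
  [-∞, 4, 3, 1, -∞, 4]
  [-∞, -∞, 6, 10, 10, -13]
  [-∞, -∞, -4, 4, 4, -11]
  [-∞, 4, -10, -2, -∞, 4]
Key observation: the optimum is the walk 4->2->4, with weight 6 + 4 = 10.
Optimal value attained by: walk 4->2->4.
Answer: (C^⊗2)[4][4] = 10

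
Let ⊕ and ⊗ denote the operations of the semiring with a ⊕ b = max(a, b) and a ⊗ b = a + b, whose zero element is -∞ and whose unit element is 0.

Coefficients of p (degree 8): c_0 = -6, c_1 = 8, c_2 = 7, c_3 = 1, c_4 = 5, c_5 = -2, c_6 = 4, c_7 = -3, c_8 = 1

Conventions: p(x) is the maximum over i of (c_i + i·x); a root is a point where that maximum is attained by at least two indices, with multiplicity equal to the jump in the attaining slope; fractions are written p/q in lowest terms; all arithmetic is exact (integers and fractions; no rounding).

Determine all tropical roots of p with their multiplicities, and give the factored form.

hull edge (i=0, c=-6) to (i=1, c=8): slope 14, span 1
hull edge (i=1, c=8) to (i=6, c=4): slope -4/5, span 5
hull edge (i=6, c=4) to (i=8, c=1): slope -3/2, span 2
Factored form: p(x) = 1 ⊗ (x ⊕ (-14)) ⊗ (x ⊕ 4/5) ⊗ (x ⊕ 4/5) ⊗ (x ⊕ 4/5) ⊗ (x ⊕ 4/5) ⊗ (x ⊕ 4/5) ⊗ (x ⊕ 3/2) ⊗ (x ⊕ 3/2)
Answer: roots = -14 (mult 1), 4/5 (mult 5), 3/2 (mult 2)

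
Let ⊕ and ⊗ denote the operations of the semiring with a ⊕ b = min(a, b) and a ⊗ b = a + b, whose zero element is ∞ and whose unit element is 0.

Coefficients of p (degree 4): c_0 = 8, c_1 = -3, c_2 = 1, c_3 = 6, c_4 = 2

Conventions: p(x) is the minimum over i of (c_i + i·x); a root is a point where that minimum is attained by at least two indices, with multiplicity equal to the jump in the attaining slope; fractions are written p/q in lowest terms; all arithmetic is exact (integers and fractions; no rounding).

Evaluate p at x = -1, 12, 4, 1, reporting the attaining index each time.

p(-1) = min(8+0·(-1)=8, -3+1·(-1)=-4, 1+2·(-1)=-1, 6+3·(-1)=3, 2+4·(-1)=-2) = -4 (attained by i=1)
p(12) = min(8+0·12=8, -3+1·12=9, 1+2·12=25, 6+3·12=42, 2+4·12=50) = 8 (attained by i=0)
p(4) = min(8+0·4=8, -3+1·4=1, 1+2·4=9, 6+3·4=18, 2+4·4=18) = 1 (attained by i=1)
p(1) = min(8+0·1=8, -3+1·1=-2, 1+2·1=3, 6+3·1=9, 2+4·1=6) = -2 (attained by i=1)
Answer: p(-1) = -4; p(12) = 8; p(4) = 1; p(1) = -2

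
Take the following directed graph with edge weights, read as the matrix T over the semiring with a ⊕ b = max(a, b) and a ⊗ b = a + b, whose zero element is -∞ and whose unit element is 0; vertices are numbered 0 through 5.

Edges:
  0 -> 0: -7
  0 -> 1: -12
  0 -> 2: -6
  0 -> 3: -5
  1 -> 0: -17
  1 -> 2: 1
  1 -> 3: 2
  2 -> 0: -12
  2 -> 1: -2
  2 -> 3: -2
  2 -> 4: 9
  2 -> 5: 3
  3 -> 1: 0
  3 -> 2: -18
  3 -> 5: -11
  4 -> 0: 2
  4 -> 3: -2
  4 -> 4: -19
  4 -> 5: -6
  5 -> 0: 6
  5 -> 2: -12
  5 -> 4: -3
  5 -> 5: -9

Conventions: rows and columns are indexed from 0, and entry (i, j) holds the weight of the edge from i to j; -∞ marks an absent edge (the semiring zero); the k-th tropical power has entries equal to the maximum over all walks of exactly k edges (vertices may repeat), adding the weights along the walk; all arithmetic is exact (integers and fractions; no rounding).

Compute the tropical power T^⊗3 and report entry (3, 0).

T^⊗2:
  [-14, -5, -11, -8, 3, -3]
  [-11, 2, -16, -1, 10, 4]
  [11, -2, -1, 7, 0, 3]
  [-5, -20, 1, 2, -9, -15]
  [0, -2, -4, -3, -9, -13]
  [-1, -6, 0, 1, -3, -9]
T^⊗3:
  [5, -8, -4, 1, -2, -3]
  [12, -1, 3, 8, 1, 4]
  [9, 7, 5, 6, 8, 2]
  [-7, 2, -11, -1, 10, 4]
  [-7, -3, -1, 0, 5, -1]
  [-1, 1, -5, -2, 9, 3]
Key observation: the optimum is the walk 3->2->4->0, with weight (-18) + 9 + 2 = -7.
Optimal value attained by: walk 3->2->4->0.
Answer: (T^⊗3)[3][0] = -7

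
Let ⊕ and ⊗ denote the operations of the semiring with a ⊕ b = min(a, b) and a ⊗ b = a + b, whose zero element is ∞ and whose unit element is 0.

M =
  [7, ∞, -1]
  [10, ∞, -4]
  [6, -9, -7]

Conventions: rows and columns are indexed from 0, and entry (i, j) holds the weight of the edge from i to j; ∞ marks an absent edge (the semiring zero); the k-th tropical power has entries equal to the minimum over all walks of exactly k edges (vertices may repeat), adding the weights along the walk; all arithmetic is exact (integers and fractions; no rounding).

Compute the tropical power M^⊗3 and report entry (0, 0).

M^⊗2:
  [5, -10, -8]
  [2, -13, -11]
  [-1, -16, -14]
M^⊗3:
  [-2, -17, -15]
  [-5, -20, -18]
  [-8, -23, -21]
Key observation: the optimum is the walk 0->2->2->0, with weight (-1) + (-7) + 6 = -2.
Optimal value attained by: walk 0->2->2->0.
Answer: (M^⊗3)[0][0] = -2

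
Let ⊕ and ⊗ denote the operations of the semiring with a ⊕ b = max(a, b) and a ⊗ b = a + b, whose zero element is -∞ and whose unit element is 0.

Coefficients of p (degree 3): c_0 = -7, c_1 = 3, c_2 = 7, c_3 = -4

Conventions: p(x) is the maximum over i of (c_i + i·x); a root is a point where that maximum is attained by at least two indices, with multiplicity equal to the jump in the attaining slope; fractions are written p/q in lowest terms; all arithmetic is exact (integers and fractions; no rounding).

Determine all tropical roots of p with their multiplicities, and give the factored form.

hull edge (i=0, c=-7) to (i=1, c=3): slope 10, span 1
hull edge (i=1, c=3) to (i=2, c=7): slope 4, span 1
hull edge (i=2, c=7) to (i=3, c=-4): slope -11, span 1
Factored form: p(x) = -4 ⊗ (x ⊕ (-10)) ⊗ (x ⊕ (-4)) ⊗ (x ⊕ 11)
Answer: roots = -10 (mult 1), -4 (mult 1), 11 (mult 1)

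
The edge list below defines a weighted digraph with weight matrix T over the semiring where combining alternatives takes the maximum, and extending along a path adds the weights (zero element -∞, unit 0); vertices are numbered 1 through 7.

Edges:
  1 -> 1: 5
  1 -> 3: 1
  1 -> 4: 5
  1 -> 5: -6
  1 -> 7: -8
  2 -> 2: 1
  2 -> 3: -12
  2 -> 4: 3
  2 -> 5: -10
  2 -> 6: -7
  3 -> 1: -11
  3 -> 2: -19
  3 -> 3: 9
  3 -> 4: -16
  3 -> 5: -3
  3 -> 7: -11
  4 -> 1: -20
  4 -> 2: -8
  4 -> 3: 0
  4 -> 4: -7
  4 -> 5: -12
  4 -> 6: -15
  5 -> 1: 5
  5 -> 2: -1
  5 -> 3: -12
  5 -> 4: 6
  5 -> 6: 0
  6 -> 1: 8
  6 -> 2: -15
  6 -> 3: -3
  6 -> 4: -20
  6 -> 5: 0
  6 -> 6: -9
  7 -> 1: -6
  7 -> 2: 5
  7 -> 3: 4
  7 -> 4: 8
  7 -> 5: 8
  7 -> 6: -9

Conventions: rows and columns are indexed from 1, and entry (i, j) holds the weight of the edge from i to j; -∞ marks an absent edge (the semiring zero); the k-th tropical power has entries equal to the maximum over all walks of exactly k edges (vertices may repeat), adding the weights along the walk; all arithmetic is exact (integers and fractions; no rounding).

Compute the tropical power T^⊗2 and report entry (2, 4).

T^⊗2:
  [10, -3, 10, 10, 0, -6, -3]
  [1, 2, 3, 4, -7, -6, -23]
  [2, -4, 18, 3, 6, -3, -2]
  [-7, -7, 9, -5, -3, -12, -11]
  [10, 0, 6, 10, 0, -8, -3]
  [13, -1, 9, 13, 2, 0, 0]
  [13, 7, 13, 14, 1, 8, -7]
Key observation: the optimum is the walk 2->2->4, with weight 1 + 3 = 4.
Optimal value attained by: walk 2->2->4.
Answer: (T^⊗2)[2][4] = 4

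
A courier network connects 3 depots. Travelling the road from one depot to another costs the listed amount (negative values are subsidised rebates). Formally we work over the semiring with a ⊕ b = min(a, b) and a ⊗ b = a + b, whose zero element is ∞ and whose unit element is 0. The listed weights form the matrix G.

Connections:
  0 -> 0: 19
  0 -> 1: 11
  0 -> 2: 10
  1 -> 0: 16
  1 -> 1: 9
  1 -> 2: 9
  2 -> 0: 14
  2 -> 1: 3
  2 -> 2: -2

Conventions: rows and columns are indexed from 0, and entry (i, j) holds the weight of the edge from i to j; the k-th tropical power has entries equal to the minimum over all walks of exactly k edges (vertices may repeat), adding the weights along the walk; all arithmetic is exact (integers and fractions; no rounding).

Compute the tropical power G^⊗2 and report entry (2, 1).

G^⊗2:
  [24, 13, 8]
  [23, 12, 7]
  [12, 1, -4]
Key observation: the optimum is the walk 2->2->1, with weight (-2) + 3 = 1.
Optimal value attained by: walk 2->2->1.
Answer: (G^⊗2)[2][1] = 1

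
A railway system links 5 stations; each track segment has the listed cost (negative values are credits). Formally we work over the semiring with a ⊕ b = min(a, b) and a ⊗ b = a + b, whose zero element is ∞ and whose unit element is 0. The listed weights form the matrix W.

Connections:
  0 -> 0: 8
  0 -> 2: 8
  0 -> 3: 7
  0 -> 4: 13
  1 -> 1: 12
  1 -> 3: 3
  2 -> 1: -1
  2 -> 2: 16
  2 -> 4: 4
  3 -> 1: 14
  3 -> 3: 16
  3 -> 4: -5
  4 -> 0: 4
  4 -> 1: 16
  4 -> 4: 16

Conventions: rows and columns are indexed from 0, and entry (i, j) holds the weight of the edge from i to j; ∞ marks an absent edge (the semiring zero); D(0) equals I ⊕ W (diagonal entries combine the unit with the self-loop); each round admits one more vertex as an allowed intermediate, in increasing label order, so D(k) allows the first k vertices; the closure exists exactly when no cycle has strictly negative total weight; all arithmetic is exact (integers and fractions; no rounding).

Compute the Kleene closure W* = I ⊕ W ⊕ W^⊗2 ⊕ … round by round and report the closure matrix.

D(0):
  [0, ∞, 8, 7, 13]
  [∞, 0, ∞, 3, ∞]
  [∞, -1, 0, ∞, 4]
  [∞, 14, ∞, 0, -5]
  [4, 16, ∞, ∞, 0]
D(1):
  [0, ∞, 8, 7, 13]
  [∞, 0, ∞, 3, ∞]
  [∞, -1, 0, ∞, 4]
  [∞, 14, ∞, 0, -5]
  [4, 16, 12, 11, 0]
D(2):
  [0, ∞, 8, 7, 13]
  [∞, 0, ∞, 3, ∞]
  [∞, -1, 0, 2, 4]
  [∞, 14, ∞, 0, -5]
  [4, 16, 12, 11, 0]
D(3):
  [0, 7, 8, 7, 12]
  [∞, 0, ∞, 3, ∞]
  [∞, -1, 0, 2, 4]
  [∞, 14, ∞, 0, -5]
  [4, 11, 12, 11, 0]
D(4):
  [0, 7, 8, 7, 2]
  [∞, 0, ∞, 3, -2]
  [∞, -1, 0, 2, -3]
  [∞, 14, ∞, 0, -5]
  [4, 11, 12, 11, 0]
D(5):
  [0, 7, 8, 7, 2]
  [2, 0, 10, 3, -2]
  [1, -1, 0, 2, -3]
  [-1, 6, 7, 0, -5]
  [4, 11, 12, 11, 0]
Answer: W* = [[0, 7, 8, 7, 2], [2, 0, 10, 3, -2], [1, -1, 0, 2, -3], [-1, 6, 7, 0, -5], [4, 11, 12, 11, 0]]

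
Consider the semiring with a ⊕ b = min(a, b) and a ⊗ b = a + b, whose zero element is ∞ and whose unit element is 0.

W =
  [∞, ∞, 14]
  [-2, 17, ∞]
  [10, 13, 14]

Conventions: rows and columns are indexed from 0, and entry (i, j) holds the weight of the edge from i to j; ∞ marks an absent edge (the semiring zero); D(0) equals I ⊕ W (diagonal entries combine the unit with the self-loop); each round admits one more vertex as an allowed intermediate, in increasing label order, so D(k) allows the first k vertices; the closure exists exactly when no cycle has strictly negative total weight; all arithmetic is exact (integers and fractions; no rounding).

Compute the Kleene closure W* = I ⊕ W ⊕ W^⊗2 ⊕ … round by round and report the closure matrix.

D(0):
  [0, ∞, 14]
  [-2, 0, ∞]
  [10, 13, 0]
D(1):
  [0, ∞, 14]
  [-2, 0, 12]
  [10, 13, 0]
D(2):
  [0, ∞, 14]
  [-2, 0, 12]
  [10, 13, 0]
D(3):
  [0, 27, 14]
  [-2, 0, 12]
  [10, 13, 0]
Answer: W* = [[0, 27, 14], [-2, 0, 12], [10, 13, 0]]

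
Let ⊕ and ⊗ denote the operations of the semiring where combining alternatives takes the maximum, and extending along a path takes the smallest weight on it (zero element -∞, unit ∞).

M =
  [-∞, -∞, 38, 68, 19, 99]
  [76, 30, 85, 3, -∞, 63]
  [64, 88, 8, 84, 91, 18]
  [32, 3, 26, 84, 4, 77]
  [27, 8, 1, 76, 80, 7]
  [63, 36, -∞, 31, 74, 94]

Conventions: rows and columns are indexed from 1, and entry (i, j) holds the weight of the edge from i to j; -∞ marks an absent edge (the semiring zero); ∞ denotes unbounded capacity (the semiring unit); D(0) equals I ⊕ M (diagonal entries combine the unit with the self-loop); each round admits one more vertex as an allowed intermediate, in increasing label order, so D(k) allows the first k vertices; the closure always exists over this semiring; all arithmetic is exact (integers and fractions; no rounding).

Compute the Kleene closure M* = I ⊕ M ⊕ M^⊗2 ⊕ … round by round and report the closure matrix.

D(0):
  [∞, -∞, 38, 68, 19, 99]
  [76, ∞, 85, 3, -∞, 63]
  [64, 88, ∞, 84, 91, 18]
  [32, 3, 26, ∞, 4, 77]
  [27, 8, 1, 76, ∞, 7]
  [63, 36, -∞, 31, 74, ∞]
D(1):
  [∞, -∞, 38, 68, 19, 99]
  [76, ∞, 85, 68, 19, 76]
  [64, 88, ∞, 84, 91, 64]
  [32, 3, 32, ∞, 19, 77]
  [27, 8, 27, 76, ∞, 27]
  [63, 36, 38, 63, 74, ∞]
D(2):
  [∞, -∞, 38, 68, 19, 99]
  [76, ∞, 85, 68, 19, 76]
  [76, 88, ∞, 84, 91, 76]
  [32, 3, 32, ∞, 19, 77]
  [27, 8, 27, 76, ∞, 27]
  [63, 36, 38, 63, 74, ∞]
D(3):
  [∞, 38, 38, 68, 38, 99]
  [76, ∞, 85, 84, 85, 76]
  [76, 88, ∞, 84, 91, 76]
  [32, 32, 32, ∞, 32, 77]
  [27, 27, 27, 76, ∞, 27]
  [63, 38, 38, 63, 74, ∞]
D(4):
  [∞, 38, 38, 68, 38, 99]
  [76, ∞, 85, 84, 85, 77]
  [76, 88, ∞, 84, 91, 77]
  [32, 32, 32, ∞, 32, 77]
  [32, 32, 32, 76, ∞, 76]
  [63, 38, 38, 63, 74, ∞]
D(5):
  [∞, 38, 38, 68, 38, 99]
  [76, ∞, 85, 84, 85, 77]
  [76, 88, ∞, 84, 91, 77]
  [32, 32, 32, ∞, 32, 77]
  [32, 32, 32, 76, ∞, 76]
  [63, 38, 38, 74, 74, ∞]
D(6):
  [∞, 38, 38, 74, 74, 99]
  [76, ∞, 85, 84, 85, 77]
  [76, 88, ∞, 84, 91, 77]
  [63, 38, 38, ∞, 74, 77]
  [63, 38, 38, 76, ∞, 76]
  [63, 38, 38, 74, 74, ∞]
Answer: M* = [[∞, 38, 38, 74, 74, 99], [76, ∞, 85, 84, 85, 77], [76, 88, ∞, 84, 91, 77], [63, 38, 38, ∞, 74, 77], [63, 38, 38, 76, ∞, 76], [63, 38, 38, 74, 74, ∞]]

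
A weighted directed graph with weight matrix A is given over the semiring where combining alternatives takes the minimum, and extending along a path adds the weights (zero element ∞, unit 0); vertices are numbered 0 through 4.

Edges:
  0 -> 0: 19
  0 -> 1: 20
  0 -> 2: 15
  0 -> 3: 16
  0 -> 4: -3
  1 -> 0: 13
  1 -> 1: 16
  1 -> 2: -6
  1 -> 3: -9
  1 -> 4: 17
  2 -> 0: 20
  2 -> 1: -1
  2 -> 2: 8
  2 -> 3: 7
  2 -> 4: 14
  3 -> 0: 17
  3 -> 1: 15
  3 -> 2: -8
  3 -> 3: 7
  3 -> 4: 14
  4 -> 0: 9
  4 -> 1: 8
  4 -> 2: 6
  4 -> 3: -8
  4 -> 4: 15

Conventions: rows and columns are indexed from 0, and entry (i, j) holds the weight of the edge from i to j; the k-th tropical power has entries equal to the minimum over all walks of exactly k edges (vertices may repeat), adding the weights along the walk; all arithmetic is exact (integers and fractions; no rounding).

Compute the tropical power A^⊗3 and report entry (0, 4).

A^⊗2:
  [6, 5, 3, -11, 12]
  [8, -7, -17, -2, 5]
  [12, 7, -7, -10, 16]
  [12, -9, -1, -1, 6]
  [9, 5, -16, -1, 6]
A^⊗3:
  [6, 2, -19, -4, 3]
  [3, -18, -13, -16, -3]
  [7, -8, -18, -3, 4]
  [4, -2, -15, -18, 8]
  [4, -17, -9, -9, -2]
Key observation: the optimum is the walk 0->4->0->4, with weight (-3) + 9 + (-3) = 3.
Optimal value attained by: walk 0->4->0->4.
Answer: (A^⊗3)[0][4] = 3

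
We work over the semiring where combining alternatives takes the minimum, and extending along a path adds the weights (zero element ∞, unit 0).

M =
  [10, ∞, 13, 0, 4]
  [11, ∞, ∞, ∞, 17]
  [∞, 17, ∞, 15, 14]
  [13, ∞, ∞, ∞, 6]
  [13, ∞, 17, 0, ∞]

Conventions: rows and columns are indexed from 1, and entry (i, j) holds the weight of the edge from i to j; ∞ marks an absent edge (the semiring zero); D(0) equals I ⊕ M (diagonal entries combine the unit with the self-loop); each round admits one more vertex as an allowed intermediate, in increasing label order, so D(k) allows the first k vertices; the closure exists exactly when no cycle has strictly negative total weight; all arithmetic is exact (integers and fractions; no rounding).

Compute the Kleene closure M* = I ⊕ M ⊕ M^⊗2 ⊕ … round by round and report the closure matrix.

D(0):
  [0, ∞, 13, 0, 4]
  [11, 0, ∞, ∞, 17]
  [∞, 17, 0, 15, 14]
  [13, ∞, ∞, 0, 6]
  [13, ∞, 17, 0, 0]
D(1):
  [0, ∞, 13, 0, 4]
  [11, 0, 24, 11, 15]
  [∞, 17, 0, 15, 14]
  [13, ∞, 26, 0, 6]
  [13, ∞, 17, 0, 0]
D(2):
  [0, ∞, 13, 0, 4]
  [11, 0, 24, 11, 15]
  [28, 17, 0, 15, 14]
  [13, ∞, 26, 0, 6]
  [13, ∞, 17, 0, 0]
D(3):
  [0, 30, 13, 0, 4]
  [11, 0, 24, 11, 15]
  [28, 17, 0, 15, 14]
  [13, 43, 26, 0, 6]
  [13, 34, 17, 0, 0]
D(4):
  [0, 30, 13, 0, 4]
  [11, 0, 24, 11, 15]
  [28, 17, 0, 15, 14]
  [13, 43, 26, 0, 6]
  [13, 34, 17, 0, 0]
D(5):
  [0, 30, 13, 0, 4]
  [11, 0, 24, 11, 15]
  [27, 17, 0, 14, 14]
  [13, 40, 23, 0, 6]
  [13, 34, 17, 0, 0]
Answer: M* = [[0, 30, 13, 0, 4], [11, 0, 24, 11, 15], [27, 17, 0, 14, 14], [13, 40, 23, 0, 6], [13, 34, 17, 0, 0]]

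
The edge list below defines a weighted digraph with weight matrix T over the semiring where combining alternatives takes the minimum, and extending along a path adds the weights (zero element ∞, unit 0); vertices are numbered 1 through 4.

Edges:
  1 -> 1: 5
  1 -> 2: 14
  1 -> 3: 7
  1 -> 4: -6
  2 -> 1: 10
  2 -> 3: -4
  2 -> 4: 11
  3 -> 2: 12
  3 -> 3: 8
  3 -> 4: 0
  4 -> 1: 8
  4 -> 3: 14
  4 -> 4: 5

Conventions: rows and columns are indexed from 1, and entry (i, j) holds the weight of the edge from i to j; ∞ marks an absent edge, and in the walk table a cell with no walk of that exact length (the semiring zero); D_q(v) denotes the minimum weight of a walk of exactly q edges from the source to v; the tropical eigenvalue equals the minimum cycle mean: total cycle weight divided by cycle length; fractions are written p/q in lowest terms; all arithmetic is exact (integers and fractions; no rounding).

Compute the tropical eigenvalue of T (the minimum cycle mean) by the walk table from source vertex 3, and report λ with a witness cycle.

q=0: [∞, ∞, 0, ∞]
q=1: [∞, 12, 8, 0]
q=2: [8, 20, 8, 5]
q=3: [13, 20, 15, 2]
q=4: [10, 27, 16, 7]
Optimal cycle mean attained by: cycle 1->4->1, total (-6) + 8, length 2.
Answer: λ = 1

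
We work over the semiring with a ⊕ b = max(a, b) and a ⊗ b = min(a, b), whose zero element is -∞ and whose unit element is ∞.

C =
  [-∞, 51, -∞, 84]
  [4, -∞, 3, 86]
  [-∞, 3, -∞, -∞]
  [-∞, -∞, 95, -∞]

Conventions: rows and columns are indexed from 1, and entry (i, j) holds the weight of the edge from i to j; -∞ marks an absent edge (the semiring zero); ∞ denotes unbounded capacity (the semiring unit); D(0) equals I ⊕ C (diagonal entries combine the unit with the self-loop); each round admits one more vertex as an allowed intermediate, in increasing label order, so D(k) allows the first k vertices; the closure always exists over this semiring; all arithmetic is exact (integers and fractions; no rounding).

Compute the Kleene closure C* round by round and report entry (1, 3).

D(0):
  [∞, 51, -∞, 84]
  [4, ∞, 3, 86]
  [-∞, 3, ∞, -∞]
  [-∞, -∞, 95, ∞]
D(1):
  [∞, 51, -∞, 84]
  [4, ∞, 3, 86]
  [-∞, 3, ∞, -∞]
  [-∞, -∞, 95, ∞]
D(2):
  [∞, 51, 3, 84]
  [4, ∞, 3, 86]
  [3, 3, ∞, 3]
  [-∞, -∞, 95, ∞]
D(3):
  [∞, 51, 3, 84]
  [4, ∞, 3, 86]
  [3, 3, ∞, 3]
  [3, 3, 95, ∞]
D(4):
  [∞, 51, 84, 84]
  [4, ∞, 86, 86]
  [3, 3, ∞, 3]
  [3, 3, 95, ∞]
Answer: C*[1][3] = 84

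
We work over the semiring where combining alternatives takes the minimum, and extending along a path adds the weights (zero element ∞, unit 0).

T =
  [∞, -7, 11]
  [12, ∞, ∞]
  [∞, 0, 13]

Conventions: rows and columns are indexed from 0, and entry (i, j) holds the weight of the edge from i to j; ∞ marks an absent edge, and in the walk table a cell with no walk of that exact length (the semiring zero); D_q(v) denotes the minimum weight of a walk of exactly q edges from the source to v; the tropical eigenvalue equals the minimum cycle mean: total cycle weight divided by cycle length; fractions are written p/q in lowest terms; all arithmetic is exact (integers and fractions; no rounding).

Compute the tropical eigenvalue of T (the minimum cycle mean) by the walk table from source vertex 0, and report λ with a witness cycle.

q=0: [0, ∞, ∞]
q=1: [∞, -7, 11]
q=2: [5, 11, 24]
q=3: [23, -2, 16]
Optimal cycle mean attained by: cycle 0->1->0, total (-7) + 12, length 2.
Answer: λ = 5/2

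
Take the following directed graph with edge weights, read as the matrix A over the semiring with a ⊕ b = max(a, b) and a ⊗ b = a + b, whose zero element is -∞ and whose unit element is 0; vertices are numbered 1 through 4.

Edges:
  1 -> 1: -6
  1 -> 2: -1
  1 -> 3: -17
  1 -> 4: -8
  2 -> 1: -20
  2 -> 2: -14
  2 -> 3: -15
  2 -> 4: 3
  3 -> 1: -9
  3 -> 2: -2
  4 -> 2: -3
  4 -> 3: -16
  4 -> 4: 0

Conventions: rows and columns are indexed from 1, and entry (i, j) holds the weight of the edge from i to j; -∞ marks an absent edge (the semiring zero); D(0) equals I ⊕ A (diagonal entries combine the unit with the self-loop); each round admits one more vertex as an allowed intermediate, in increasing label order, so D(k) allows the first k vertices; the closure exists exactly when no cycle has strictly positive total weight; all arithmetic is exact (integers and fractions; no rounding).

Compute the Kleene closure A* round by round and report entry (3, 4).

D(0):
  [0, -1, -17, -8]
  [-20, 0, -15, 3]
  [-9, -2, 0, -∞]
  [-∞, -3, -16, 0]
D(1):
  [0, -1, -17, -8]
  [-20, 0, -15, 3]
  [-9, -2, 0, -17]
  [-∞, -3, -16, 0]
D(2):
  [0, -1, -16, 2]
  [-20, 0, -15, 3]
  [-9, -2, 0, 1]
  [-23, -3, -16, 0]
D(3):
  [0, -1, -16, 2]
  [-20, 0, -15, 3]
  [-9, -2, 0, 1]
  [-23, -3, -16, 0]
D(4):
  [0, -1, -14, 2]
  [-20, 0, -13, 3]
  [-9, -2, 0, 1]
  [-23, -3, -16, 0]
Answer: A*[3][4] = 1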